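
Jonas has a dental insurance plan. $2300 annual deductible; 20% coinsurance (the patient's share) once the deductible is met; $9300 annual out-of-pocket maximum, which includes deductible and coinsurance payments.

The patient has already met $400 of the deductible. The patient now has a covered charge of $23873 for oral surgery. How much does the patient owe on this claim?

Remaining deductible: $2300 − $400 = $1900.
The remaining $21973 (= $23873 − $1900) moves to coinsurance.
Patient's 20% share of $21973 is $4394.60.
So the patient owes $1900 + $4394.60 = $6294.60 before any cap.
Cumulative spending $400 + $6294.60 = $6694.60 stays under the $9300 maximum.

$6294.60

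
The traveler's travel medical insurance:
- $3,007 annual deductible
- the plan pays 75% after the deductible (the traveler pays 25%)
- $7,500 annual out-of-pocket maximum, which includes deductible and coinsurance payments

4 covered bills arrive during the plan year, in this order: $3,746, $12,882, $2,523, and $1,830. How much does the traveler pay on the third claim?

$630.75

Claim 1 — $3,746: $3,007 finishes the deductible; $739 goes to coinsurance; traveler's 25% is $184.75. Cost to traveler: $3,191.75. OOP to date $3,191.75.
Claim 2 — $12,882: deductible already satisfied, so traveler's share is 25% × $12,882 = $3,220.50. Traveler owes $3,220.50 (running OOP $6,412.25).
Claim 3 — $2,523: deductible already satisfied, so traveler's share is 25% × $2,523 = $630.75. Traveler owes $630.75 (running OOP $7,043).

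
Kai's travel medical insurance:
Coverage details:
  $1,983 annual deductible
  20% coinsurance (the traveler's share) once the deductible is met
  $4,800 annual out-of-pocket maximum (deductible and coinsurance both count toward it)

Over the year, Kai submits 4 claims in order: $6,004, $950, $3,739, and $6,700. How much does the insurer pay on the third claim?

$2,991.20

Claim 1 — $6,004: deductible takes $1,983, $4,021 remains; coinsurance $4,021 × 20% = $804.20. Cost to traveler: $2,787.20. OOP to date $2,787.20. Plan pays $6,004 − $2,787.20 = $3,216.80.
Claim 2 — $950: deductible already satisfied, so traveler's share is 20% × $950 = $190. Traveler pays $190; OOP now $2,977.20. Plan pays $950 − $190 = $760.
Claim 3 — $3,739: deductible met; 20% of $3,739 = $747.80. Cost to traveler: $747.80. OOP to date $3,725. Insurer: $3,739 − $747.80 = $2,991.20.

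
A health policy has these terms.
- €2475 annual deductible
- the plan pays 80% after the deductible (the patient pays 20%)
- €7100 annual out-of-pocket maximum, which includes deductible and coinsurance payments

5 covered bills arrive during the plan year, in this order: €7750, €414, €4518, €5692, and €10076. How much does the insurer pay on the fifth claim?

€8630.80

Claim 1 (€7750): €2475 finishes the deductible; €5275 goes to coinsurance; coinsurance €5275 × 20% = €1055. Cost to patient: €3530. OOP to date €3530. Insurer: €7750 − €3530 = €4220.
Claim 2 (€414): 20% coinsurance on €414 = €82.80. Patient pays €82.80; OOP now €3612.80. Plan pays €414 − €82.80 = €331.20.
Claim 3 (€4518): deductible already satisfied, so patient's share is 20% × €4518 = €903.60. Patient pays €903.60; OOP now €4516.40. Plan pays €4518 − €903.60 = €3614.40.
Claim 4 (€5692): 20% coinsurance on €5692 = €1138.40. Patient owes €1138.40 (running OOP €5654.80). Insurer: €5692 − €1138.40 = €4553.60.
Claim 5 (€10076): 20% coinsurance on €10076 = €2015.20. Adding that to €5654.80 gives €7670, past the €7100 cap; patient pays only €7100 − €5654.80 = €1445.20. Insurer: €10076 − €1445.20 = €8630.80.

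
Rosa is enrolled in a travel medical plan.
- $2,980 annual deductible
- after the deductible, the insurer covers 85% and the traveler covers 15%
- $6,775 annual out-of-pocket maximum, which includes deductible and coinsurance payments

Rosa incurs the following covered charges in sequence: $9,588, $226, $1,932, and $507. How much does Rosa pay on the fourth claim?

Claim 1 ($9,588): deductible takes $2,980, $6,608 remains; 15% of $6,608 = $991.20. Traveler pays $3,971.20; OOP now $3,971.20.
Claim 2 ($226): 15% coinsurance on $226 = $33.90. Cost to traveler: $33.90. OOP to date $4,005.10.
Claim 3 ($1,932): 15% coinsurance on $1,932 = $289.80. Traveler pays $289.80; OOP now $4,294.90.
Claim 4 ($507): deductible already satisfied, so traveler's share is 15% × $507 = $76.05. Traveler pays $76.05; OOP now $4,370.95.

$76.05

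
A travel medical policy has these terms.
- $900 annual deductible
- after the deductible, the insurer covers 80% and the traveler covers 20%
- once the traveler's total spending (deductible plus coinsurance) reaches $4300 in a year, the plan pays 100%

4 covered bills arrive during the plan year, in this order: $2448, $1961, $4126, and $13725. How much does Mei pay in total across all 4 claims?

$4300

#1 ($2448): deductible takes $900, $1548 remains; coinsurance $1548 × 20% = $309.60. Traveler pays $1209.60; OOP now $1209.60.
#2 ($1961): 20% coinsurance on $1961 = $392.20. Traveler pays $392.20; OOP now $1601.80.
#3 ($4126): deductible already satisfied, so traveler's share is 20% × $4126 = $825.20. Traveler pays $825.20; OOP now $2427.
#4 ($13725): deductible already satisfied, so traveler's share is 20% × $13725 = $2745. That would push OOP to $5172, over the $4300 cap, so traveler pays $4300 − $2427 = $1873.
Summing the traveler's payments: $1209.60 + $392.20 + $825.20 + $1873 = $4300.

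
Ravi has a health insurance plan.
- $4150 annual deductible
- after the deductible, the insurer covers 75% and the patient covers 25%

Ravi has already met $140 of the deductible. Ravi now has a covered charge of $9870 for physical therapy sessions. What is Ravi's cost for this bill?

$5475

$140 of the $4150 deductible is already met, leaving $4010.
That leaves $9870 − $4010 = $5860 for coinsurance.
Patient's 25% share of $5860 is $1465.
Patient responsibility: $4010 + $1465 = $5475.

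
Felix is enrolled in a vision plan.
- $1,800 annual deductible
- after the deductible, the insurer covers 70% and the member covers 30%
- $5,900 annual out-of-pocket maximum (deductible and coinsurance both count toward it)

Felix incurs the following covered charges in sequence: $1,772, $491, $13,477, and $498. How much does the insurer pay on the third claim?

$9,515.90

Claim 1 ($1,772): fully absorbed by the deductible. Member pays $1,772; OOP now $1,772. Plan pays $1,772 − $1,772 = $0.
Claim 2 ($491): $28 to deductible, leaving $463; member's 30% is $138.90. Member owes $166.90 (running OOP $1,938.90). Plan pays $491 − $166.90 = $324.10.
Claim 3 ($13,477): 30% coinsurance on $13,477 = $4,043.10. OOP would hit $5,982 > $5,900, so the cap limits the member to $5,900 − $1,938.90 = $3,961.10. Plan pays $13,477 − $3,961.10 = $9,515.90.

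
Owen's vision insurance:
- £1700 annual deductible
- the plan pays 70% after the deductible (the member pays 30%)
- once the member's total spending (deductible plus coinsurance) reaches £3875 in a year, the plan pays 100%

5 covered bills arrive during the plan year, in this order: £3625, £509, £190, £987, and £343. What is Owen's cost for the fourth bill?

£296.10

#1 (£3625): £1700 to deductible, leaving £1925; member's 30% is £577.50. Member owes £2277.50 (running OOP £2277.50).
#2 (£509): 30% coinsurance on £509 = £152.70. Member pays £152.70; OOP now £2430.20.
#3 (£190): 30% coinsurance on £190 = £57. Member pays £57; OOP now £2487.20.
#4 (£987): deductible met; 30% of £987 = £296.10. Member pays £296.10; OOP now £2783.30.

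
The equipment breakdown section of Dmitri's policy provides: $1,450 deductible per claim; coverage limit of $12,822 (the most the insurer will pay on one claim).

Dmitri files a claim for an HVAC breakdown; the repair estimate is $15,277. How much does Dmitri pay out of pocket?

After the deductible, $15,277 − $1,450 = $13,827 remains.
$13,827 exceeds the $12,822 limit, so the insurer pays the limit: $12,822.
The business owner bears the rest of the original loss: $15,277 − $12,822 = $2,455.

$2,455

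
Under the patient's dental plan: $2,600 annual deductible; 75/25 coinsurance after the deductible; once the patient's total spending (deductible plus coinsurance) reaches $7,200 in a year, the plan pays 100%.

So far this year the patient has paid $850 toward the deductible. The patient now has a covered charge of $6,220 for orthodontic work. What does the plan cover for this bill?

$850 of the $2,600 deductible is already met, leaving $1,750.
The remaining $4,470 (= $6,220 − $1,750) moves to coinsurance.
Coinsurance: $4,470 × 25% = $1,117.50.
Patient responsibility before any cap: $1,750 + $1,117.50 = $2,867.50.
Cumulative spending $850 + $2,867.50 = $3,717.50 stays under the $7,200 maximum.
The insurer covers the remainder: $6,220 − $2,867.50 = $3,352.50.

$3,352.50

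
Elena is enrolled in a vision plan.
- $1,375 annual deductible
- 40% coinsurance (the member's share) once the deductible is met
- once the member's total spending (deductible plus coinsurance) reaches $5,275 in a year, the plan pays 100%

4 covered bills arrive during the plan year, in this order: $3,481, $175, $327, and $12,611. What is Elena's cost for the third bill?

Claim 1 — $3,481: $1,375 to deductible, leaving $2,106; member's 40% is $842.40. Cost to member: $2,217.40. OOP to date $2,217.40.
Claim 2 — $175: 40% coinsurance on $175 = $70. Cost to member: $70. OOP to date $2,287.40.
Claim 3 — $327: deductible already satisfied, so member's share is 40% × $327 = $130.80. Cost to member: $130.80. OOP to date $2,418.20.

$130.80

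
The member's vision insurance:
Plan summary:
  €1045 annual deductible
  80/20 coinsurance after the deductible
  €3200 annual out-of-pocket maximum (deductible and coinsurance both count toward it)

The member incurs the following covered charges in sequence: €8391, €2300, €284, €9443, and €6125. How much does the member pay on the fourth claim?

#1 (€8391): €1045 to deductible, leaving €7346; coinsurance €7346 × 20% = €1469.20. Cost to member: €2514.20. OOP to date €2514.20.
#2 (€2300): deductible met; 20% of €2300 = €460. Cost to member: €460. OOP to date €2974.20.
#3 (€284): 20% coinsurance on €284 = €56.80. Cost to member: €56.80. OOP to date €3031.
#4 (€9443): deductible already satisfied, so member's share is 20% × €9443 = €1888.60. OOP would hit €4919.60 > €3200, so the cap limits the member to €3200 − €3031 = €169.

€169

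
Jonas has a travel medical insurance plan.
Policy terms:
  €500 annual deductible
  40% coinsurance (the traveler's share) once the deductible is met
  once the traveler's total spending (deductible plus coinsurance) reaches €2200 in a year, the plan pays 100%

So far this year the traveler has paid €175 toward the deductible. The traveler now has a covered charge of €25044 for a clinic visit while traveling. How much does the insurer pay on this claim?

€23019

Deductible still to meet: €500 − €175 = €325.
That leaves €25044 − €325 = €24719 for coinsurance.
40% of €24719 = €9887.60 falls to the traveler.
That puts the traveler's cost at €325 + €9887.60 = €10212.60 before any cap.
Year-to-date out-of-pocket would reach €175 + €10212.60 = €10387.60, above the €2200 maximum, so the traveler pays only €2200 − €175 = €2025.
Insurer pays the balance: €25044 − €2025 = €23019.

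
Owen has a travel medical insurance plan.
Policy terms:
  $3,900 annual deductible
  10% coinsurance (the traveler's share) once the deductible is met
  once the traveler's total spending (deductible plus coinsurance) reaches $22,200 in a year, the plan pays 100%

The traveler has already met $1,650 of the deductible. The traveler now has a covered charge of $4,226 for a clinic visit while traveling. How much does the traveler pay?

$1,650 of the $3,900 deductible is already met, leaving $2,250.
That leaves $4,226 − $2,250 = $1,976 for coinsurance.
10% of $1,976 = $197.60 falls to the traveler.
So the traveler owes $2,250 + $197.60 = $2,447.60 before any cap.
Cumulative spending $1,650 + $2,447.60 = $4,097.60 stays under the $22,200 maximum.

$2,447.60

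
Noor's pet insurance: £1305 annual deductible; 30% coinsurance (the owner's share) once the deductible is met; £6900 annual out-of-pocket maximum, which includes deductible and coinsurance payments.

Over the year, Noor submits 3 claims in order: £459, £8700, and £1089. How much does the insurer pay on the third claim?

Claim 1 (£459): entire amount goes to the deductible. Owner owes £459 (running OOP £459). Insurer: £459 − £459 = £0.
Claim 2 (£8700): £846 finishes the deductible; £7854 goes to coinsurance; owner's 30% is £2356.20. Owner pays £3202.20; OOP now £3661.20. Plan pays £8700 − £3202.20 = £5497.80.
Claim 3 (£1089): deductible met; 30% of £1089 = £326.70. Owner owes £326.70 (running OOP £3987.90). Plan pays £1089 − £326.70 = £762.30.

£762.30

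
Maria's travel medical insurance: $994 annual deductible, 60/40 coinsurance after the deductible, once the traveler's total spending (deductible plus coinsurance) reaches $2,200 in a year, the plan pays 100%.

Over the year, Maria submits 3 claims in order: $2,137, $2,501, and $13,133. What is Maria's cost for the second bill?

$748.80

Claim 1 — $2,137: $994 finishes the deductible; $1,143 goes to coinsurance; coinsurance $1,143 × 40% = $457.20. Traveler owes $1,451.20 (running OOP $1,451.20).
Claim 2 — $2,501: deductible already satisfied, so traveler's share is 40% × $2,501 = $1,000.40. Adding that to $1,451.20 gives $2,451.60, past the $2,200 cap; traveler pays only $2,200 − $1,451.20 = $748.80.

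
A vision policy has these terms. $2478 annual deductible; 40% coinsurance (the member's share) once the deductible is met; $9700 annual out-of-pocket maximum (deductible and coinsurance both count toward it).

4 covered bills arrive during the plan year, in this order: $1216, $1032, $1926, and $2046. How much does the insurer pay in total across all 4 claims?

Claim 1 ($1216): entire amount goes to the deductible. Member pays $1216; OOP now $1216. Insurer: $1216 − $1216 = $0.
Claim 2 ($1032): entire amount goes to the deductible. Cost to member: $1032. OOP to date $2248. Plan pays $1032 − $1032 = $0.
Claim 3 ($1926): $230 finishes the deductible; $1696 goes to coinsurance; member's 40% is $678.40. Member pays $908.40; OOP now $3156.40. Insurer: $1926 − $908.40 = $1017.60.
Claim 4 ($2046): 40% coinsurance on $2046 = $818.40. Cost to member: $818.40. OOP to date $3974.80. Insurer: $2046 − $818.40 = $1227.60.
Insurer total = bills − member's total = $6220 − $3974.80 = $2245.20.

$2245.20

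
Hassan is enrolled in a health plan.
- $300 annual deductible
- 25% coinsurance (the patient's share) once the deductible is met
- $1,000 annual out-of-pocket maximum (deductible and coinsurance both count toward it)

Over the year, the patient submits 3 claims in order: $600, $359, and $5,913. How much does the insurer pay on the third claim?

Claim 1 — $600: $300 to deductible, leaving $300; coinsurance $300 × 25% = $75. Cost to patient: $375. OOP to date $375. Insurer: $600 − $375 = $225.
Claim 2 — $359: deductible already satisfied, so patient's share is 25% × $359 = $89.75. Cost to patient: $89.75. OOP to date $464.75. Plan pays $359 − $89.75 = $269.25.
Claim 3 — $5,913: 25% coinsurance on $5,913 = $1,478.25. OOP would hit $1,943 > $1,000, so the cap limits the patient to $1,000 − $464.75 = $535.25. Insurer: $5,913 − $535.25 = $5,377.75.

$5,377.75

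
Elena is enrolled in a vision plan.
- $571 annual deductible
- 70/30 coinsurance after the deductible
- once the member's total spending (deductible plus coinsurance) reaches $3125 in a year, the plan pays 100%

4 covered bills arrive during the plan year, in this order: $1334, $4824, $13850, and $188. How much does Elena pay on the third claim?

Claim 1 — $1334: deductible takes $571, $763 remains; coinsurance $763 × 30% = $228.90. Member owes $799.90 (running OOP $799.90).
Claim 2 — $4824: deductible already satisfied, so member's share is 30% × $4824 = $1447.20. Cost to member: $1447.20. OOP to date $2247.10.
Claim 3 — $13850: deductible already satisfied, so member's share is 30% × $13850 = $4155. OOP would hit $6402.10 > $3125, so the cap limits the member to $3125 − $2247.10 = $877.90.

$877.90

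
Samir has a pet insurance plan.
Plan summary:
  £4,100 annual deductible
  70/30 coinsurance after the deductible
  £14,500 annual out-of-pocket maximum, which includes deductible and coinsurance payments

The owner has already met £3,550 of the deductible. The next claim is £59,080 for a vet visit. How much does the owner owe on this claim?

£3,550 of the £4,100 deductible is already met, leaving £550.
That leaves £59,080 − £550 = £58,530 for coinsurance.
Coinsurance: £58,530 × 30% = £17,559.
That puts the owner's cost at £550 + £17,559 = £18,109 before any cap.
That would bring total out-of-pocket to £21,659, past the £14,500 cap. The owner is capped at £14,500 − £3,550 = £10,950 on this claim.

£10,950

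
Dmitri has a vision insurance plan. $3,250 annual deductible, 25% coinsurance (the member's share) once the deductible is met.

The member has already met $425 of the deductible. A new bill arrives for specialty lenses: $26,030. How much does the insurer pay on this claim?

Remaining deductible: $3,250 − $425 = $2,825.
That leaves $26,030 − $2,825 = $23,205 for coinsurance.
25% of $23,205 = $5,801.25 falls to the member.
That puts the member's cost at $2,825 + $5,801.25 = $8,626.25.
Insurer pays the balance: $26,030 − $8,626.25 = $17,403.75.

$17,403.75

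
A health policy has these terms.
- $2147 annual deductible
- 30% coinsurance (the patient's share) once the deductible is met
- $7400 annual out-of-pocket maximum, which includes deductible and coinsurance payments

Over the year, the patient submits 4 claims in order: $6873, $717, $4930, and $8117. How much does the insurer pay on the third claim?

$3451

Bill 1, $6873: $2147 finishes the deductible; $4726 goes to coinsurance; patient's 30% is $1417.80. Cost to patient: $3564.80. OOP to date $3564.80. Insurer: $6873 − $3564.80 = $3308.20.
Bill 2, $717: 30% coinsurance on $717 = $215.10. Patient owes $215.10 (running OOP $3779.90). Plan pays $717 − $215.10 = $501.90.
Bill 3, $4930: deductible met; 30% of $4930 = $1479. Cost to patient: $1479. OOP to date $5258.90. Insurer: $4930 − $1479 = $3451.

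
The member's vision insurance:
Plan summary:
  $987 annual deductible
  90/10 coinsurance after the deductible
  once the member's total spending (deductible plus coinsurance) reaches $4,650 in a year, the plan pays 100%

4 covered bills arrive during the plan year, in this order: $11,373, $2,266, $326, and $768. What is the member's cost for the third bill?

$32.60

#1 ($11,373): $987 to deductible, leaving $10,386; member's 10% is $1,038.60. Member pays $2,025.60; OOP now $2,025.60.
#2 ($2,266): 10% coinsurance on $2,266 = $226.60. Cost to member: $226.60. OOP to date $2,252.20.
#3 ($326): deductible already satisfied, so member's share is 10% × $326 = $32.60. Member owes $32.60 (running OOP $2,284.80).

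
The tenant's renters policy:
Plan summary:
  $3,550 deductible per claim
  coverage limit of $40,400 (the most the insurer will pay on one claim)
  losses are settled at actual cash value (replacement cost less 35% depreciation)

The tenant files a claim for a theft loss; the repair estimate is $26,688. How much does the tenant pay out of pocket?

$12,890.80

At 35% depreciation, ACV = $26,688 − $9,340.80 = $17,347.20.
Less the $3,550 deductible: $17,347.20 − $3,550 = $13,797.20.
$13,797.20 ≤ $40,400, so the limit doesn't bind; insurer pays $13,797.20.
Tenant's share is the uncovered remainder: $26,688 − $13,797.20 = $12,890.80.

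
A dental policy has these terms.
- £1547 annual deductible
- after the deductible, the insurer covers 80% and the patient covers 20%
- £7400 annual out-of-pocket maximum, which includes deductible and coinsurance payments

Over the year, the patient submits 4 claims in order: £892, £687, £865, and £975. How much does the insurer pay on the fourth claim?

Bill 1, £892: all of it applies to the deductible. Cost to patient: £892. OOP to date £892. Plan pays £892 − £892 = £0.
Bill 2, £687: deductible takes £655, £32 remains; coinsurance £32 × 20% = £6.40. Patient owes £661.40 (running OOP £1553.40). Plan pays £687 − £661.40 = £25.60.
Bill 3, £865: deductible met; 20% of £865 = £173. Patient owes £173 (running OOP £1726.40). Plan pays £865 − £173 = £692.
Bill 4, £975: deductible already satisfied, so patient's share is 20% × £975 = £195. Patient owes £195 (running OOP £1921.40). Insurer: £975 − £195 = £780.

£780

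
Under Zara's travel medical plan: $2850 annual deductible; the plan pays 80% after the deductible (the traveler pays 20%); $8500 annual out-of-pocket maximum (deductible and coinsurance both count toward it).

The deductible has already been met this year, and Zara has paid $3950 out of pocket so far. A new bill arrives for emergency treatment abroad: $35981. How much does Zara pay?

$4550

With the deductible met, the entire $35981 is subject to coinsurance.
20% of $35981 = $7196.20 falls to the traveler.
Adding $7196.20 to the $3950 already spent would give $11146.20, which exceeds the $8500 cap; the traveler pays just $8500 − $3950 = $4550.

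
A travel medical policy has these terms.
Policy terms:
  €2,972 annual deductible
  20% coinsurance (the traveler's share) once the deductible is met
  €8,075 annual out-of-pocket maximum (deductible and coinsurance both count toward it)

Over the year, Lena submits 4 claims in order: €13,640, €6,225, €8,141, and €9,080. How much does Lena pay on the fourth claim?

€96.20

#1 (€13,640): €2,972 to deductible, leaving €10,668; coinsurance €10,668 × 20% = €2,133.60. Traveler owes €5,105.60 (running OOP €5,105.60).
#2 (€6,225): deductible already satisfied, so traveler's share is 20% × €6,225 = €1,245. Traveler pays €1,245; OOP now €6,350.60.
#3 (€8,141): deductible met; 20% of €8,141 = €1,628.20. Traveler owes €1,628.20 (running OOP €7,978.80).
#4 (€9,080): deductible met; 20% of €9,080 = €1,816. OOP would hit €9,794.80 > €8,075, so the cap limits the traveler to €8,075 − €7,978.80 = €96.20.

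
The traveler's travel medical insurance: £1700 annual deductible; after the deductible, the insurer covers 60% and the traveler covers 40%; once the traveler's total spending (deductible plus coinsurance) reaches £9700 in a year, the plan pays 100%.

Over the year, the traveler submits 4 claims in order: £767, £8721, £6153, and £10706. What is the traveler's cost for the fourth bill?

Bill 1, £767: fully absorbed by the deductible. Traveler pays £767; OOP now £767.
Bill 2, £8721: £933 to deductible, leaving £7788; coinsurance £7788 × 40% = £3115.20. Traveler pays £4048.20; OOP now £4815.20.
Bill 3, £6153: deductible already satisfied, so traveler's share is 40% × £6153 = £2461.20. Cost to traveler: £2461.20. OOP to date £7276.40.
Bill 4, £10706: deductible already satisfied, so traveler's share is 40% × £10706 = £4282.40. OOP would hit £11558.80 > £9700, so the cap limits the traveler to £9700 − £7276.40 = £2423.60.

£2423.60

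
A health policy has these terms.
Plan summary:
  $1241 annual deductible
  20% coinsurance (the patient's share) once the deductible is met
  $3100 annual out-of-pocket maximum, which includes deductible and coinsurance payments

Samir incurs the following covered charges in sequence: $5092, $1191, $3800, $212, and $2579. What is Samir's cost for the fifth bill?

Claim 1 — $5092: $1241 to deductible, leaving $3851; 20% of $3851 = $770.20. Patient pays $2011.20; OOP now $2011.20.
Claim 2 — $1191: 20% coinsurance on $1191 = $238.20. Cost to patient: $238.20. OOP to date $2249.40.
Claim 3 — $3800: deductible already satisfied, so patient's share is 20% × $3800 = $760. Patient pays $760; OOP now $3009.40.
Claim 4 — $212: 20% coinsurance on $212 = $42.40. Patient owes $42.40 (running OOP $3051.80).
Claim 5 — $2579: 20% coinsurance on $2579 = $515.80. Adding that to $3051.80 gives $3567.60, past the $3100 cap; patient pays only $3100 − $3051.80 = $48.20.

$48.20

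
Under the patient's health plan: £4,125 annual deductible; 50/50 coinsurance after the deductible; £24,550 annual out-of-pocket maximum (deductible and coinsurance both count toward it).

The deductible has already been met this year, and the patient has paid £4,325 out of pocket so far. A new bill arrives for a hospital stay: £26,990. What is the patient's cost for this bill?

With the deductible met, the entire £26,990 is subject to coinsurance.
50% of £26,990 = £13,495 falls to the patient.
Year-to-date out-of-pocket becomes £4,325 + £13,495 = £17,820, still under the £24,550 maximum, so no cap applies.

£13,495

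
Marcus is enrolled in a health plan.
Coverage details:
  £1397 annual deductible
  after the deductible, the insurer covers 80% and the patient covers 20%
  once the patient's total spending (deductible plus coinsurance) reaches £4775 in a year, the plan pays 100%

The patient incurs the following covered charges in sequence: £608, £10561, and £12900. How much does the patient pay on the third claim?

£1423.60

Bill 1, £608: entire amount goes to the deductible. Patient owes £608 (running OOP £608).
Bill 2, £10561: deductible takes £789, £9772 remains; patient's 20% is £1954.40. Patient pays £2743.40; OOP now £3351.40.
Bill 3, £12900: 20% coinsurance on £12900 = £2580. OOP would hit £5931.40 > £4775, so the cap limits the patient to £4775 − £3351.40 = £1423.60.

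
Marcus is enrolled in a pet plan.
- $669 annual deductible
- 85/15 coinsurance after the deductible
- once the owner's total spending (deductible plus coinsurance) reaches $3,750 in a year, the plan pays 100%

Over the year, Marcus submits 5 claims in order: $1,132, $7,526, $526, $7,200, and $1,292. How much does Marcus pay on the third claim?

#1 ($1,132): deductible takes $669, $463 remains; 15% of $463 = $69.45. Owner pays $738.45; OOP now $738.45.
#2 ($7,526): deductible already satisfied, so owner's share is 15% × $7,526 = $1,128.90. Cost to owner: $1,128.90. OOP to date $1,867.35.
#3 ($526): deductible met; 15% of $526 = $78.90. Cost to owner: $78.90. OOP to date $1,946.25.

$78.90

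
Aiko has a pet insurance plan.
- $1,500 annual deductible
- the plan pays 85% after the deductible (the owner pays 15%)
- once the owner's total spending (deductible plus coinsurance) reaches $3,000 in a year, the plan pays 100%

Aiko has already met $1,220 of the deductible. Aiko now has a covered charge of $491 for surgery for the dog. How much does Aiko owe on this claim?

$311.65

$1,220 of the $1,500 deductible is already met, leaving $280.
After the $280 deductible portion, $491 − $280 = $211 is subject to coinsurance.
15% of $211 = $31.65 falls to the owner.
That puts the owner's cost at $280 + $31.65 = $311.65 before any cap.
Cumulative spending $1,220 + $311.65 = $1,531.65 stays under the $3,000 maximum.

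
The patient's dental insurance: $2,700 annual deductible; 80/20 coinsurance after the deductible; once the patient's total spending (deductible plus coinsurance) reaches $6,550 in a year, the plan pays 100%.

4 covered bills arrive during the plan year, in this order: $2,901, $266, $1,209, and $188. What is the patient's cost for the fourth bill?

#1 ($2,901): deductible takes $2,700, $201 remains; 20% of $201 = $40.20. Cost to patient: $2,740.20. OOP to date $2,740.20.
#2 ($266): 20% coinsurance on $266 = $53.20. Patient pays $53.20; OOP now $2,793.40.
#3 ($1,209): 20% coinsurance on $1,209 = $241.80. Patient pays $241.80; OOP now $3,035.20.
#4 ($188): deductible met; 20% of $188 = $37.60. Cost to patient: $37.60. OOP to date $3,072.80.

$37.60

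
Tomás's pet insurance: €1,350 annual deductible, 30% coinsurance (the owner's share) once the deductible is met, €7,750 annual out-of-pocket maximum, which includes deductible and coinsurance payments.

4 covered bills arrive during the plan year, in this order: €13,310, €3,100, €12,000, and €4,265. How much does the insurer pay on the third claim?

Claim 1 — €13,310: €1,350 to deductible, leaving €11,960; owner's 30% is €3,588. Owner owes €4,938 (running OOP €4,938). Plan pays €13,310 − €4,938 = €8,372.
Claim 2 — €3,100: deductible met; 30% of €3,100 = €930. Owner pays €930; OOP now €5,868. Plan pays €3,100 − €930 = €2,170.
Claim 3 — €12,000: deductible already satisfied, so owner's share is 30% × €12,000 = €3,600. OOP would hit €9,468 > €7,750, so the cap limits the owner to €7,750 − €5,868 = €1,882. Insurer: €12,000 − €1,882 = €10,118.

€10,118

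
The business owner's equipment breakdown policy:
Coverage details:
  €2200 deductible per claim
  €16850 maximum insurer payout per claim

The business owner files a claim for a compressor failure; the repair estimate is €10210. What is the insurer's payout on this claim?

Less the €2200 deductible: €10210 − €2200 = €8010.
€8010 is within the €16850 limit, so the insurer pays €8010.

€8010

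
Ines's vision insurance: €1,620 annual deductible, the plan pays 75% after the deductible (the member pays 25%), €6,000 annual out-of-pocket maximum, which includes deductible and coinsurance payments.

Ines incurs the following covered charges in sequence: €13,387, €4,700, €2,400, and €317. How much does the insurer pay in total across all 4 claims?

Claim 1 (€13,387): €1,620 to deductible, leaving €11,767; member's 25% is €2,941.75. Member pays €4,561.75; OOP now €4,561.75. Plan pays €13,387 − €4,561.75 = €8,825.25.
Claim 2 (€4,700): deductible met; 25% of €4,700 = €1,175. Cost to member: €1,175. OOP to date €5,736.75. Plan pays €4,700 − €1,175 = €3,525.
Claim 3 (€2,400): 25% coinsurance on €2,400 = €600. Adding that to €5,736.75 gives €6,336.75, past the €6,000 cap; member pays only €6,000 − €5,736.75 = €263.25. Insurer: €2,400 − €263.25 = €2,136.75.
Claim 4 (€317): deductible met; 25% of €317 = €79.25. Adding that to €6,000 gives €6,079.25, past the €6,000 cap; member pays only €6,000 − €6,000 = €0. Insurer: €317 − €0 = €317.
Insurer total: €8,825.25 + €3,525 + €2,136.75 + €317 = €14,804.

€14,804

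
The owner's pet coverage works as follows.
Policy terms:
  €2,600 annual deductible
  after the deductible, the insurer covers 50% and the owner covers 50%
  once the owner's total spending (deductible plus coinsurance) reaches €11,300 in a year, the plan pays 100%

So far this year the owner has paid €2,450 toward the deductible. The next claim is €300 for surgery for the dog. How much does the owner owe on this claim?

Deductible still to meet: €2,600 − €2,450 = €150.
That leaves €300 − €150 = €150 for coinsurance.
50% of €150 = €75 falls to the owner.
Owner responsibility before any cap: €150 + €75 = €225.
Total out-of-pocket so far would be €2,450 + €225 = €2,675, below the €11,300 cap — no reduction.

€225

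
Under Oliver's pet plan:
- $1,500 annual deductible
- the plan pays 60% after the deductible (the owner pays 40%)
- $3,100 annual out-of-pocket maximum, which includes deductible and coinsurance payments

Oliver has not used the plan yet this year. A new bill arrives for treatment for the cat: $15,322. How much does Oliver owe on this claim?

The full $1,500 deductible is still open; $1,500 of this bill applies to it.
That leaves $15,322 − $1,500 = $13,822 for coinsurance.
Owner's 40% share of $13,822 is $5,528.80.
So the owner owes $1,500 + $5,528.80 = $7,028.80 before any cap.
Year-to-date out-of-pocket would reach $0 + $7,028.80 = $7,028.80, above the $3,100 maximum, so the owner pays only $3,100 − $0 = $3,100.

$3,100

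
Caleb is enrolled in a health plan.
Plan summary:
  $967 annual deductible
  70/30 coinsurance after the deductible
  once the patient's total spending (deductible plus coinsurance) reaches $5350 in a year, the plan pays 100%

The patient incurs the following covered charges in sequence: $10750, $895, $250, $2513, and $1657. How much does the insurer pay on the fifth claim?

#1 ($10750): $967 finishes the deductible; $9783 goes to coinsurance; coinsurance $9783 × 30% = $2934.90. Patient pays $3901.90; OOP now $3901.90. Insurer: $10750 − $3901.90 = $6848.10.
#2 ($895): deductible already satisfied, so patient's share is 30% × $895 = $268.50. Patient pays $268.50; OOP now $4170.40. Plan pays $895 − $268.50 = $626.50.
#3 ($250): deductible met; 30% of $250 = $75. Patient pays $75; OOP now $4245.40. Plan pays $250 − $75 = $175.
#4 ($2513): deductible already satisfied, so patient's share is 30% × $2513 = $753.90. Cost to patient: $753.90. OOP to date $4999.30. Insurer: $2513 − $753.90 = $1759.10.
#5 ($1657): deductible met; 30% of $1657 = $497.10. Adding that to $4999.30 gives $5496.40, past the $5350 cap; patient pays only $5350 − $4999.30 = $350.70. Insurer: $1657 − $350.70 = $1306.30.

$1306.30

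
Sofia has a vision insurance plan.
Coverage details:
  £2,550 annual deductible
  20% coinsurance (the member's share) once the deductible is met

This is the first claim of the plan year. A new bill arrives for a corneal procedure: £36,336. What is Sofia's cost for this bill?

£9,307.20

Deductible not yet touched, so the first £2,550 of the bill goes to the deductible.
After the £2,550 deductible portion, £36,336 − £2,550 = £33,786 is subject to coinsurance.
Member's 20% share of £33,786 is £6,757.20.
Member responsibility: £2,550 + £6,757.20 = £9,307.20.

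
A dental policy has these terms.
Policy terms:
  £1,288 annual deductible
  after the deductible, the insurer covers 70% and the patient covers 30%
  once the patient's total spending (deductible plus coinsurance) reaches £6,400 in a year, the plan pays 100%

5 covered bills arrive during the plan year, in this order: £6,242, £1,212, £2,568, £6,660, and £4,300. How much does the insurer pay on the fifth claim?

£3,806.20

#1 (£6,242): £1,288 finishes the deductible; £4,954 goes to coinsurance; 30% of £4,954 = £1,486.20. Cost to patient: £2,774.20. OOP to date £2,774.20. Plan pays £6,242 − £2,774.20 = £3,467.80.
#2 (£1,212): deductible already satisfied, so patient's share is 30% × £1,212 = £363.60. Patient pays £363.60; OOP now £3,137.80. Plan pays £1,212 − £363.60 = £848.40.
#3 (£2,568): deductible already satisfied, so patient's share is 30% × £2,568 = £770.40. Cost to patient: £770.40. OOP to date £3,908.20. Insurer: £2,568 − £770.40 = £1,797.60.
#4 (£6,660): 30% coinsurance on £6,660 = £1,998. Cost to patient: £1,998. OOP to date £5,906.20. Plan pays £6,660 − £1,998 = £4,662.
#5 (£4,300): deductible already satisfied, so patient's share is 30% × £4,300 = £1,290. OOP would hit £7,196.20 > £6,400, so the cap limits the patient to £6,400 − £5,906.20 = £493.80. Insurer: £4,300 − £493.80 = £3,806.20.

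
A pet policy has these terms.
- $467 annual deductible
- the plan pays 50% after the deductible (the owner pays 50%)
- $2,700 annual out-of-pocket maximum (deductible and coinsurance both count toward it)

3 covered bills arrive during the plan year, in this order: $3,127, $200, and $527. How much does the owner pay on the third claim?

$263.50

Claim 1 ($3,127): $467 to deductible, leaving $2,660; coinsurance $2,660 × 50% = $1,330. Owner pays $1,797; OOP now $1,797.
Claim 2 ($200): deductible already satisfied, so owner's share is 50% × $200 = $100. Owner owes $100 (running OOP $1,897).
Claim 3 ($527): deductible already satisfied, so owner's share is 50% × $527 = $263.50. Cost to owner: $263.50. OOP to date $2,160.50.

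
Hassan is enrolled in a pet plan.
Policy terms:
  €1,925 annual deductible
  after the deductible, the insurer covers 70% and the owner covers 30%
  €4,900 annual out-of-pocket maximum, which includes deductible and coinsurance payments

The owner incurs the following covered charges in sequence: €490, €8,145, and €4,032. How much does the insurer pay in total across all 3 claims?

Bill 1, €490: all of it applies to the deductible. Owner pays €490; OOP now €490. Insurer: €490 − €490 = €0.
Bill 2, €8,145: €1,435 to deductible, leaving €6,710; 30% of €6,710 = €2,013. Cost to owner: €3,448. OOP to date €3,938. Plan pays €8,145 − €3,448 = €4,697.
Bill 3, €4,032: deductible met; 30% of €4,032 = €1,209.60. OOP would hit €5,147.60 > €4,900, so the cap limits the owner to €4,900 − €3,938 = €962. Plan pays €4,032 − €962 = €3,070.
Insurer total = bills − owner's total = €12,667 − €4,900 = €7,767.

€7,767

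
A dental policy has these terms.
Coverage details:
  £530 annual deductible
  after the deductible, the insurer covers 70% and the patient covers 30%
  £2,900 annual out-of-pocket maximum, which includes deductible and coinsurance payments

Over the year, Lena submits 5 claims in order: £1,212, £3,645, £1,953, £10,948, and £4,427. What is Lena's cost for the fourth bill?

#1 (£1,212): £530 to deductible, leaving £682; 30% of £682 = £204.60. Cost to patient: £734.60. OOP to date £734.60.
#2 (£3,645): deductible already satisfied, so patient's share is 30% × £3,645 = £1,093.50. Cost to patient: £1,093.50. OOP to date £1,828.10.
#3 (£1,953): 30% coinsurance on £1,953 = £585.90. Patient owes £585.90 (running OOP £2,414).
#4 (£10,948): 30% coinsurance on £10,948 = £3,284.40. Adding that to £2,414 gives £5,698.40, past the £2,900 cap; patient pays only £2,900 − £2,414 = £486.

£486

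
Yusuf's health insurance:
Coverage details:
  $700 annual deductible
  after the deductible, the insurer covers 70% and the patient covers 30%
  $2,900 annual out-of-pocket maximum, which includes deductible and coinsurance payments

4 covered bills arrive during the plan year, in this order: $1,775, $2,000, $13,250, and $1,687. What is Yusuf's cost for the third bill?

#1 ($1,775): $700 to deductible, leaving $1,075; patient's 30% is $322.50. Patient pays $1,022.50; OOP now $1,022.50.
#2 ($2,000): 30% coinsurance on $2,000 = $600. Patient pays $600; OOP now $1,622.50.
#3 ($13,250): deductible already satisfied, so patient's share is 30% × $13,250 = $3,975. Adding that to $1,622.50 gives $5,597.50, past the $2,900 cap; patient pays only $2,900 − $1,622.50 = $1,277.50.

$1,277.50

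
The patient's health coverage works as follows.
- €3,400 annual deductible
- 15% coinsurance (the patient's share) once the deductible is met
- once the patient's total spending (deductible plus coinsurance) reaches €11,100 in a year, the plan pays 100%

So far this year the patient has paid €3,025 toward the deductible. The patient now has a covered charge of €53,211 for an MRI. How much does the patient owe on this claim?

€8,075

Remaining deductible: €3,400 − €3,025 = €375.
The remaining €52,836 (= €53,211 − €375) moves to coinsurance.
Coinsurance: €52,836 × 15% = €7,925.40.
Patient responsibility before any cap: €375 + €7,925.40 = €8,300.40.
That would bring total out-of-pocket to €11,325.40, past the €11,100 cap. The patient is capped at €11,100 − €3,025 = €8,075 on this claim.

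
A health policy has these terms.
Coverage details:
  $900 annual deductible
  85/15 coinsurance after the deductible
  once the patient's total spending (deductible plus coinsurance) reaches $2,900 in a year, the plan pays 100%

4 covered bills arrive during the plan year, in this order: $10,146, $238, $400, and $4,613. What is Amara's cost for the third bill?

$60

Claim 1 — $10,146: $900 finishes the deductible; $9,246 goes to coinsurance; coinsurance $9,246 × 15% = $1,386.90. Patient pays $2,286.90; OOP now $2,286.90.
Claim 2 — $238: deductible already satisfied, so patient's share is 15% × $238 = $35.70. Cost to patient: $35.70. OOP to date $2,322.60.
Claim 3 — $400: deductible already satisfied, so patient's share is 15% × $400 = $60. Cost to patient: $60. OOP to date $2,382.60.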